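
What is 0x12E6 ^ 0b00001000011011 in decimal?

0x12E6 = 1001011100110
b = 0001000011011
XOR → 1000011111101 = 4349

4349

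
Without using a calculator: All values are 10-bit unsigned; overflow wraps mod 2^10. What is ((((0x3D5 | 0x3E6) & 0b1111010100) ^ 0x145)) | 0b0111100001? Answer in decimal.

1009

0x3D5 = 1111010101
0x3E6 = 1111100110
→ | → 1111110111 = 1015
0b1111010100 = 1111010100
→ & → 1111010100 = 980
0x145 = 0101000101
→ ^ → 1010010001 = 657
0b0111100001 = 0111100001
→ | → 1111110001 = 1009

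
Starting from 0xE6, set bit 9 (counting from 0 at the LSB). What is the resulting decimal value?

742

x = 00011100110
bit 9 is currently 0; set it via x | (1 << 9) = x | 512
→ 01011100110 = 742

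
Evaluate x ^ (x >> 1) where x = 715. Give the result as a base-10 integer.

x = 1011001011 = 715
x>>1 = 0101100101
XOR  = 1110101110 = 942
(x ^ (x >> 1) gives the standard binary-reflected Gray code of x.)

942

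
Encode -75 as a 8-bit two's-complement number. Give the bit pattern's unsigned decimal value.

181

75 in 8 bits: 01001011
Invert: 10110100
Add 1:  10110101 = 181
(Check: 2^8 - 75 = 256 - 75 = 181.)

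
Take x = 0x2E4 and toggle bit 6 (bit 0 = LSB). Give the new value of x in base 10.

676

x = 1011100100
bit 6 is currently 1; toggle it via x ^ (1 << 6) = x ^ 64
→ 1010100100 = 676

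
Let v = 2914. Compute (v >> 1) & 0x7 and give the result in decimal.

v = 101101100010
Shift right by 1: 10110110001
Mask low 3 bits: 001 = 1

1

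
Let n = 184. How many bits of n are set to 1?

184 = 10111000
Count the 1s: 1 + 1 + 1 + 1 = 4

4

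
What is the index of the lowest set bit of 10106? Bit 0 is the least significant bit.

10106 = 10011101111010
Trailing zeros: 1, so the lowest set bit is bit 1 (value 2).

1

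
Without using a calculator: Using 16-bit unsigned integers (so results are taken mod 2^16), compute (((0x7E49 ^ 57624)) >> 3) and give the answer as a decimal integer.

0x7E49 = 0111111001001001
57624 = 1110000100011000
→ ^ → 1001111101010001 = 40785
→ >> 3 → 0001001111101010 = 5098

5098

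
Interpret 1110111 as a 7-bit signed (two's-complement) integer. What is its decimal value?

-9

pattern = 1110111 (MSB is 1 ⇒ negative)
Invert: 0001000, add 1 → 0001001 = 9, so the value is -9.
(Equivalently: 119 - 2^7 = 119 - 128 = -9.)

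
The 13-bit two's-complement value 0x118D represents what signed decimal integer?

-3699

pattern = 1000110001101 (MSB is 1 ⇒ negative)
Invert: 0111001110010, add 1 → 0111001110011 = 3699, so the value is -3699.
(Equivalently: 4493 - 2^13 = 4493 - 8192 = -3699.)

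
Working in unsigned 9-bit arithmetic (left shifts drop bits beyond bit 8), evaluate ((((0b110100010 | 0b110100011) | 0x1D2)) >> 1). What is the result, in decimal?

0b110100010 = 110100010
0b110100011 = 110100011
→ | → 110100011 = 419
0x1D2 = 111010010
→ | → 111110011 = 499
→ >> 1 → 011111001 = 249

249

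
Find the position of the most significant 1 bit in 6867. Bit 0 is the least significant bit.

6867 = 1101011010011
The topmost 1 is at position 12 (since 2^12 = 4096 ≤ 6867 < 8192).

12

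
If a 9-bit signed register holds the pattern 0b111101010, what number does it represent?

pattern = 111101010 (MSB is 1 ⇒ negative)
Invert: 000010101, add 1 → 000010110 = 22, so the value is -22.
(Equivalently: 490 - 2^9 = 490 - 512 = -22.)

-22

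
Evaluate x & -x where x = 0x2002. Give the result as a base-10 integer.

2

x = 10000000000010 = 8194
-x (two's complement) = …01111111111110
AND   = 00000000000010 = 2
(x & -x isolates the lowest set bit of x.)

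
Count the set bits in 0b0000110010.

n = 110010
Count the 1s: 1 + 1 + 1 = 3

3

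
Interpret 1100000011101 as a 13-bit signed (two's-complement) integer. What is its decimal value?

-2019

pattern = 1100000011101 (MSB is 1 ⇒ negative)
Invert: 0011111100010, add 1 → 0011111100011 = 2019, so the value is -2019.
(Equivalently: 6173 - 2^13 = 6173 - 8192 = -2019.)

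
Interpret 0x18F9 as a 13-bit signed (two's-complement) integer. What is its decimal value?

pattern = 1100011111001 (MSB is 1 ⇒ negative)
Invert: 0011100000110, add 1 → 0011100000111 = 1799, so the value is -1799.
(Equivalently: 6393 - 2^13 = 6393 - 8192 = -1799.)

-1799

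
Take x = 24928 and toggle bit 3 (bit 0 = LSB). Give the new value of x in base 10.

24936

x = 110000101100000
bit 3 is currently 0; toggle it via x ^ (1 << 3) = x ^ 8
→ 110000101101000 = 24936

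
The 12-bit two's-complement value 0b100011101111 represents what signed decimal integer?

pattern = 100011101111 (MSB is 1 ⇒ negative)
Invert: 011100010000, add 1 → 011100010001 = 1809, so the value is -1809.
(Equivalently: 2287 - 2^12 = 2287 - 4096 = -1809.)

-1809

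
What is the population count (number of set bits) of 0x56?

4

0x56 = 1010110
Count the 1s: 1 + 1 + 1 + 1 = 4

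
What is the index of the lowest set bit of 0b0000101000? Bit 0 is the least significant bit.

0b0000101000 = 101000
Trailing zeros: 3, so the lowest set bit is bit 3 (value 8).

3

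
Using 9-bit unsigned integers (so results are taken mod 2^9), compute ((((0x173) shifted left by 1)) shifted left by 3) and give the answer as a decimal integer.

304

0x173 = 101110011
→ shifted left by 1 (mod 2^9) → 011100110 = 230
→ shifted left by 3 (mod 2^9) → 100110000 = 304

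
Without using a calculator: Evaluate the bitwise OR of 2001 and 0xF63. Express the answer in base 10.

4083

2001 = 011111010001
0xF63 = 111101100011
 OR → 111111110011 = 4083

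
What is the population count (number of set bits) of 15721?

9

15721 = 11110101101001
Count the 1s: 1 + 1 + 1 + 1 + 1 + 1 + 1 + 1 + 1 = 9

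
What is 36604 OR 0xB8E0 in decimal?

48892

36604 = 1000111011111100
0xB8E0 = 1011100011100000
 OR → 1011111011111100 = 48892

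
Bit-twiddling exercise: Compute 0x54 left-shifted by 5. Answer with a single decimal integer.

2688

0x54 = 000001010100
shift left by 5 → 101010000000 = 2688
(equivalently, 84 × 2^5 = 84 × 32)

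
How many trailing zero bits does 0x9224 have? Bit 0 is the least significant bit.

0x9224 = 1001001000100100
Trailing zeros: 2, so the lowest set bit is bit 2 (value 4).

2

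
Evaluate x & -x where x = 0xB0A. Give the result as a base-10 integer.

x = 101100001010 = 2826
-x (two's complement) = …010011110110
AND   = 000000000010 = 2
(x & -x isolates the lowest set bit of x.)

2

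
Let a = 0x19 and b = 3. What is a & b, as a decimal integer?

1

0x19 = 11001
3 = 00011
AND → 00001 = 1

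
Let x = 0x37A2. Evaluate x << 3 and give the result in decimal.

113936

0x37A2 = 00011011110100010
shift left by 3 → 11011110100010000 = 113936
(equivalently, 14242 × 2^3 = 14242 × 8)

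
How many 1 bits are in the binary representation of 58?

58 = 111010
Count the 1s: 1 + 1 + 1 + 1 = 4

4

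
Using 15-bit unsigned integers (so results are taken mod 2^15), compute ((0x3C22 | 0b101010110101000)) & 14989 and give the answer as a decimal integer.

14472

0x3C22 = 011110000100010
0b101010110101000 = 101010110101000
→ | → 111110110101010 = 32170
14989 = 011101010001101
→ & → 011100010001000 = 14472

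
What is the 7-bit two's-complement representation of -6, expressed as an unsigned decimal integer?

6 in 7 bits: 0000110
Invert: 1111001
Add 1:  1111010 = 122
(Check: 2^7 - 6 = 128 - 6 = 122.)

122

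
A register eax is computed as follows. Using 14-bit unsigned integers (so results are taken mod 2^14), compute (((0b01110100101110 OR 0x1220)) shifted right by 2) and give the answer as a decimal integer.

1995

0b01110100101110 = 01110100101110
0x1220 = 01001000100000
→ OR → 01111100101110 = 7982
→ shifted right by 2 → 00011111001011 = 1995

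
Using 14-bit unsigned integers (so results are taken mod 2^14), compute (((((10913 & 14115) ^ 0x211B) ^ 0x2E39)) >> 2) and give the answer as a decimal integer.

2880

10913 = 10101010100001
14115 = 11011100100011
→ & → 10001000100001 = 8737
0x211B = 10000100011011
→ ^ → 00001100111010 = 826
0x2E39 = 10111000111001
→ ^ → 10110100000011 = 11523
→ >> 2 → 00101101000000 = 2880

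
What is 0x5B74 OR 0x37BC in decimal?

0x5B74 = 101101101110100
0x37BC = 011011110111100
 OR → 111111111111100 = 32764

32764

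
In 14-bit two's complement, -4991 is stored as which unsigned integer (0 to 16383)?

11393

4991 in 14 bits: 01001101111111
Invert: 10110010000000
Add 1:  10110010000001 = 11393
(Check: 2^14 - 4991 = 16384 - 4991 = 11393.)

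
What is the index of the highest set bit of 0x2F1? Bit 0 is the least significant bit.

0x2F1 = 1011110001
The topmost 1 is at position 9 (since 2^9 = 512 ≤ 753 < 1024).

9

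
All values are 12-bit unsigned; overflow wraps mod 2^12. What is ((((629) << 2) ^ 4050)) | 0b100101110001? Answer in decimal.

3959

629 = 001001110101
→ << 2 (mod 2^12) → 100111010100 = 2516
4050 = 111111010010
→ ^ → 011000000110 = 1542
0b100101110001 = 100101110001
→ | → 111101110111 = 3959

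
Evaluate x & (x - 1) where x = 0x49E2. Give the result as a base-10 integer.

18912

x = 100100111100010 = 18914
x - 1 = 100100111100001
AND   = 100100111100000 = 18912
(x & (x - 1) clears the lowest set bit of x.)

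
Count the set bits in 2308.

3

2308 = 100100000100
Count the 1s: 1 + 1 + 1 = 3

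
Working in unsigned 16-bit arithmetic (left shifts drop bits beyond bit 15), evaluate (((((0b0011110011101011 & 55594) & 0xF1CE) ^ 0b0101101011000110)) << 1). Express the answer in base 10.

38296

0b0011110011101011 = 0011110011101011
55594 = 1101100100101010
→ & → 0001100000101010 = 6186
0xF1CE = 1111000111001110
→ & → 0001000000001010 = 4106
0b0101101011000110 = 0101101011000110
→ ^ → 0100101011001100 = 19148
→ << 1 (mod 2^16) → 1001010110011000 = 38296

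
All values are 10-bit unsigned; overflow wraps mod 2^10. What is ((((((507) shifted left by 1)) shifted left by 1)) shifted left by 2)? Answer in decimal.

944

507 = 0111111011
→ shifted left by 1 (mod 2^10) → 1111110110 = 1014
→ shifted left by 1 (mod 2^10) → 1111101100 = 1004
→ shifted left by 2 (mod 2^10) → 1110110000 = 944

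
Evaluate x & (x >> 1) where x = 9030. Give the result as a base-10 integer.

258

x = 10001101000110 = 9030
x>>1 = 01000110100011
AND  = 00000100000010 = 258
(x & (x >> 1) has a 1 wherever x has two consecutive 1 bits.)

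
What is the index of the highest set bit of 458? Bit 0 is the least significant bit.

458 = 111001010
The topmost 1 is at position 8 (since 2^8 = 256 ≤ 458 < 512).

8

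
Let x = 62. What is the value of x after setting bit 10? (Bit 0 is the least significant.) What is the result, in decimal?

1086

x = 0000000111110
bit 10 is currently 0; set it via x | (1 << 10) = x | 1024
→ 0010000111110 = 1086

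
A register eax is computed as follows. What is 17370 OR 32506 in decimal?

32762

17370 = 100001111011010
32506 = 111111011111010
 OR → 111111111111010 = 32762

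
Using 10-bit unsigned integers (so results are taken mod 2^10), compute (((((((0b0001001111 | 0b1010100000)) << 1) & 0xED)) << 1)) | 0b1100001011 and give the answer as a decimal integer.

0b0001001111 = 0001001111
0b1010100000 = 1010100000
→ | → 1011101111 = 751
→ << 1 (mod 2^10) → 0111011110 = 478
0xED = 0011101101
→ & → 0011001100 = 204
→ << 1 (mod 2^10) → 0110011000 = 408
0b1100001011 = 1100001011
→ | → 1110011011 = 923

923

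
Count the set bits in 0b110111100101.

8

n = 110111100101
Count the 1s: 1 + 1 + 1 + 1 + 1 + 1 + 1 + 1 = 8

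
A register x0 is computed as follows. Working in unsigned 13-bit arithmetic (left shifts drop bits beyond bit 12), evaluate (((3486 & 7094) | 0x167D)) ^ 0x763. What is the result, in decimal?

3486 = 0110110011110
7094 = 1101110110110
→ & → 0100110010110 = 2454
0x167D = 1011001111101
→ | → 1111111111111 = 8191
0x763 = 0011101100011
→ ^ → 1100010011100 = 6300

6300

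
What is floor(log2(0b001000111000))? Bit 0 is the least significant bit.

0b001000111000 = 1000111000
The topmost 1 is at position 9 (since 2^9 = 512 ≤ 568 < 1024).

9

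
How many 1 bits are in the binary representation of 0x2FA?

7

0x2FA = 1011111010
Count the 1s: 1 + 1 + 1 + 1 + 1 + 1 + 1 = 7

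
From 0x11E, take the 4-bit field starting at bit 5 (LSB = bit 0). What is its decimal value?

v = 00100011110
Shift right by 5: 001000
Mask low 4 bits: 1000 = 8

8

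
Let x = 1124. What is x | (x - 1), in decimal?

x = 10001100100 = 1124
x - 1 = 10001100011
OR    = 10001100111 = 1127
(x | (x - 1) sets all bits below the lowest set bit.)

1127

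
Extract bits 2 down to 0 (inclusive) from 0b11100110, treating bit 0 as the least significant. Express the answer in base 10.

6

v = 11100110
Shift right by 0: 11100110
Mask low 3 bits: 110 = 6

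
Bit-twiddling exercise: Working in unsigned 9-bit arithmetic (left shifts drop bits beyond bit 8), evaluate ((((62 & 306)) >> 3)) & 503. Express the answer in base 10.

6

62 = 000111110
306 = 100110010
→ & → 000110010 = 50
→ >> 3 → 000000110 = 6
503 = 111110111
→ & → 000000110 = 6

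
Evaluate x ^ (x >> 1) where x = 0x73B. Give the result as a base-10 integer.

x = 11100111011 = 1851
x>>1 = 01110011101
XOR  = 10010100110 = 1190
(x ^ (x >> 1) gives the standard binary-reflected Gray code of x.)

1190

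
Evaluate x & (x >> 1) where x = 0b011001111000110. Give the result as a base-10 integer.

4546

x = 11001111000110 = 13254
x>>1 = 01100111100011
AND  = 01000111000010 = 4546
(x & (x >> 1) has a 1 wherever x has two consecutive 1 bits.)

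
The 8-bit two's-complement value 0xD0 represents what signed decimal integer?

pattern = 11010000 (MSB is 1 ⇒ negative)
Invert: 00101111, add 1 → 00110000 = 48, so the value is -48.
(Equivalently: 208 - 2^8 = 208 - 256 = -48.)

-48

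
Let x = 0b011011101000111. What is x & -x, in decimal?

x = 11011101000111 = 14151
-x (two's complement) = …00100010111001
AND   = 00000000000001 = 1
(x & -x isolates the lowest set bit of x.)

1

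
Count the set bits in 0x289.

4

0x289 = 1010001001
Count the 1s: 1 + 1 + 1 + 1 = 4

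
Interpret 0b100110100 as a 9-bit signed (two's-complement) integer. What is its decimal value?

pattern = 100110100 (MSB is 1 ⇒ negative)
Invert: 011001011, add 1 → 011001100 = 204, so the value is -204.
(Equivalently: 308 - 2^9 = 308 - 512 = -204.)

-204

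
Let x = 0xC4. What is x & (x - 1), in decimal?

x = 11000100 = 196
x - 1 = 11000011
AND   = 11000000 = 192
(x & (x - 1) clears the lowest set bit of x.)

192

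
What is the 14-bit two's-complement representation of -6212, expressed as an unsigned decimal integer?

10172

6212 in 14 bits: 01100001000100
Invert: 10011110111011
Add 1:  10011110111100 = 10172
(Check: 2^14 - 6212 = 16384 - 6212 = 10172.)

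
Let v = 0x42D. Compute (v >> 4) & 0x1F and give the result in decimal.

2

v = 10000101101
Shift right by 4: 1000010
Mask low 5 bits: 00010 = 2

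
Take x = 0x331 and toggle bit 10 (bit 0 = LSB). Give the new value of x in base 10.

x = 001100110001
bit 10 is currently 0; toggle it via x ^ (1 << 10) = x ^ 1024
→ 011100110001 = 1841

1841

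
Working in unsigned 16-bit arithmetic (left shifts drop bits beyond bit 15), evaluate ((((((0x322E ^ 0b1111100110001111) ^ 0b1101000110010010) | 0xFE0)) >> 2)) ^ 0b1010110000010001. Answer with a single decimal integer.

0x322E = 0011001000101110
0b1111100110001111 = 1111100110001111
→ ^ → 1100101110100001 = 52129
0b1101000110010010 = 1101000110010010
→ ^ → 0001101000110011 = 6707
0xFE0 = 0000111111100000
→ | → 0001111111110011 = 8179
→ >> 2 → 0000011111111100 = 2044
0b1010110000010001 = 1010110000010001
→ ^ → 1010101111101101 = 44013

44013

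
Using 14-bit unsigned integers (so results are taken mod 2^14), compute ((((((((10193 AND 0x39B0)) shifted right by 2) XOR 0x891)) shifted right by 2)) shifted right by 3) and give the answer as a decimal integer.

10193 = 10011111010001
0x39B0 = 11100110110000
→ AND → 10000110010000 = 8592
→ shifted right by 2 → 00100001100100 = 2148
0x891 = 00100010010001
→ XOR → 00000011110101 = 245
→ shifted right by 2 → 00000000111101 = 61
→ shifted right by 3 → 00000000000111 = 7

7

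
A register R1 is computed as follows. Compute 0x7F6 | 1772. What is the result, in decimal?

2046

0x7F6 = 11111110110
1772 = 11011101100
 OR → 11111111110 = 2046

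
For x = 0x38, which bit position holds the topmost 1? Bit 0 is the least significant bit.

5

0x38 = 111000
The topmost 1 is at position 5 (since 2^5 = 32 ≤ 56 < 64).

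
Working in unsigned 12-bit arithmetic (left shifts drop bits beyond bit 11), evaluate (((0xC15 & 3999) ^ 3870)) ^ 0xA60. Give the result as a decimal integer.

0xC15 = 110000010101
3999 = 111110011111
→ & → 110000010101 = 3093
3870 = 111100011110
→ ^ → 001100001011 = 779
0xA60 = 101001100000
→ ^ → 100101101011 = 2411

2411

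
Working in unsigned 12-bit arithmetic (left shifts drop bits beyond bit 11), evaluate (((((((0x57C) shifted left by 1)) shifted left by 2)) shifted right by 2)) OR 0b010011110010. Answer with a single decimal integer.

1786

0x57C = 010101111100
→ shifted left by 1 (mod 2^12) → 101011111000 = 2808
→ shifted left by 2 (mod 2^12) → 101111100000 = 3040
→ shifted right by 2 → 001011111000 = 760
0b010011110010 = 010011110010
→ OR → 011011111010 = 1786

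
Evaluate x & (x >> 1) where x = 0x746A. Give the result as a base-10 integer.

12320

x = 111010001101010 = 29802
x>>1 = 011101000110101
AND  = 011000000100000 = 12320
(x & (x >> 1) has a 1 wherever x has two consecutive 1 bits.)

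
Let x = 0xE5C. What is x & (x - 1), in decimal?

x = 111001011100 = 3676
x - 1 = 111001011011
AND   = 111001011000 = 3672
(x & (x - 1) clears the lowest set bit of x.)

3672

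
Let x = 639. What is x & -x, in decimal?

1

x = 1001111111 = 639
-x (two's complement) = …0110000001
AND   = 0000000001 = 1
(x & -x isolates the lowest set bit of x.)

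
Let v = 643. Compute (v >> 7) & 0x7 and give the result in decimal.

5

v = 1010000011
Shift right by 7: 101
Mask low 3 bits: 101 = 5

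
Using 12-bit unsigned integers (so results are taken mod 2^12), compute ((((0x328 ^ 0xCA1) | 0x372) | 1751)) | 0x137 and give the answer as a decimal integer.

0x328 = 001100101000
0xCA1 = 110010100001
→ ^ → 111110001001 = 3977
0x372 = 001101110010
→ | → 111111111011 = 4091
1751 = 011011010111
→ | → 111111111111 = 4095
0x137 = 000100110111
→ | → 111111111111 = 4095

4095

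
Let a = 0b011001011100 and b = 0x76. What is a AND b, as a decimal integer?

a = 11001011100
0x76 = 00001110110
AND → 00001010100 = 84

84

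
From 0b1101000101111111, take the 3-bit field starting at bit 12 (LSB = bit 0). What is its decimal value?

v = 1101000101111111
Shift right by 12: 1101
Mask low 3 bits: 101 = 5

5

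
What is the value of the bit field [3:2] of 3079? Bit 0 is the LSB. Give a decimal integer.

1

v = 000110000000111
Shift right by 2: 0001100000001
Mask low 2 bits: 01 = 1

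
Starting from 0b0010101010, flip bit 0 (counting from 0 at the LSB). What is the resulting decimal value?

x = 0010101010
bit 0 is currently 0; toggle it via x ^ (1 << 0) = x ^ 1
→ 0010101011 = 171

171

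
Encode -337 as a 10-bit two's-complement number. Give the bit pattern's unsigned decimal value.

337 in 10 bits: 0101010001
Invert: 1010101110
Add 1:  1010101111 = 687
(Check: 2^10 - 337 = 1024 - 337 = 687.)

687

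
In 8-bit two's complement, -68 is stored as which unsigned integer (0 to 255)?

188

68 in 8 bits: 01000100
Invert: 10111011
Add 1:  10111100 = 188
(Check: 2^8 - 68 = 256 - 68 = 188.)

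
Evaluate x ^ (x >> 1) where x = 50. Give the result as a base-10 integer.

43

x = 110010 = 50
x>>1 = 011001
XOR  = 101011 = 43
(x ^ (x >> 1) gives the standard binary-reflected Gray code of x.)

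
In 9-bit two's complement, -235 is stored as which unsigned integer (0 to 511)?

235 in 9 bits: 011101011
Invert: 100010100
Add 1:  100010101 = 277
(Check: 2^9 - 235 = 512 - 235 = 277.)

277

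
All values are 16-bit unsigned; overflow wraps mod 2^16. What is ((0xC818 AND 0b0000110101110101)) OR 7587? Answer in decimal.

7603

0xC818 = 1100100000011000
0b0000110101110101 = 0000110101110101
→ AND → 0000100000010000 = 2064
7587 = 0001110110100011
→ OR → 0001110110110011 = 7603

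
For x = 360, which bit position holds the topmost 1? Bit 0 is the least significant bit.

360 = 101101000
The topmost 1 is at position 8 (since 2^8 = 256 ≤ 360 < 512).

8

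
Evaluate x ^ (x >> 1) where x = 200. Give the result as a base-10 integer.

172

x = 11001000 = 200
x>>1 = 01100100
XOR  = 10101100 = 172
(x ^ (x >> 1) gives the standard binary-reflected Gray code of x.)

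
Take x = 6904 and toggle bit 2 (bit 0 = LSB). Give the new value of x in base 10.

6908

x = 1101011111000
bit 2 is currently 0; toggle it via x ^ (1 << 2) = x ^ 4
→ 1101011111100 = 6908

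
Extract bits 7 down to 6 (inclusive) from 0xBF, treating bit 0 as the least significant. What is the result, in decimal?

v = 010111111
Shift right by 6: 010
Mask low 2 bits: 10 = 2

2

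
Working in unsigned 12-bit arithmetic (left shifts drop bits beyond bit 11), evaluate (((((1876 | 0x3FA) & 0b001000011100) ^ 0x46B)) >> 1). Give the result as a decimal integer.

1876 = 011101010100
0x3FA = 001111111010
→ | → 011111111110 = 2046
0b001000011100 = 001000011100
→ & → 001000011100 = 540
0x46B = 010001101011
→ ^ → 011001110111 = 1655
→ >> 1 → 001100111011 = 827

827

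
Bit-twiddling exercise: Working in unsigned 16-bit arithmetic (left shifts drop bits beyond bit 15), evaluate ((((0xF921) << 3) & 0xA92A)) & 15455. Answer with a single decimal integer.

2056

0xF921 = 1111100100100001
→ << 3 (mod 2^16) → 1100100100001000 = 51464
0xA92A = 1010100100101010
→ & → 1000100100001000 = 35080
15455 = 0011110001011111
→ & → 0000100000001000 = 2056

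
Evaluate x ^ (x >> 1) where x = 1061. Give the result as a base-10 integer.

1591

x = 10000100101 = 1061
x>>1 = 01000010010
XOR  = 11000110111 = 1591
(x ^ (x >> 1) gives the standard binary-reflected Gray code of x.)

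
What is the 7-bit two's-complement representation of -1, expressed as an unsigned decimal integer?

1 in 7 bits: 0000001
Invert: 1111110
Add 1:  1111111 = 127
(Check: 2^7 - 1 = 128 - 1 = 127.)

127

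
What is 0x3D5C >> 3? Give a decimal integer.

0x3D5C = 11110101011100
shift right by 3 → 00011110101011 = 1963
(equivalently, floor(15708 / 8))

1963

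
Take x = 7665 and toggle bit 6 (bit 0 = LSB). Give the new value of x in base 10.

7601

x = 01110111110001
bit 6 is currently 1; toggle it via x ^ (1 << 6) = x ^ 64
→ 01110110110001 = 7601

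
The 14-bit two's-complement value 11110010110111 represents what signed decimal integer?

pattern = 11110010110111 (MSB is 1 ⇒ negative)
Invert: 00001101001000, add 1 → 00001101001001 = 841, so the value is -841.
(Equivalently: 15543 - 2^14 = 15543 - 16384 = -841.)

-841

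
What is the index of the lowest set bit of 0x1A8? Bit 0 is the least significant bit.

0x1A8 = 110101000
Trailing zeros: 3, so the lowest set bit is bit 3 (value 8).

3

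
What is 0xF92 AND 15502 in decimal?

0xF92 = 00111110010010
15502 = 11110010001110
AND → 00110010000010 = 3202

3202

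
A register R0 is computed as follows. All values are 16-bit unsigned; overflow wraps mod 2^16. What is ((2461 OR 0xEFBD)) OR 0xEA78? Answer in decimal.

61437

2461 = 0000100110011101
0xEFBD = 1110111110111101
→ OR → 1110111110111101 = 61373
0xEA78 = 1110101001111000
→ OR → 1110111111111101 = 61437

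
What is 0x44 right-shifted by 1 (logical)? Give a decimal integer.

0x44 = 1000100
shift right by 1 → 0100010 = 34
(equivalently, floor(68 / 2))

34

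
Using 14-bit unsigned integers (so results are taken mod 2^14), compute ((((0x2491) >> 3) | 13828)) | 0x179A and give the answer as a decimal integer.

14238

0x2491 = 10010010010001
→ >> 3 → 00010010010010 = 1170
13828 = 11011000000100
→ | → 11011010010110 = 13974
0x179A = 01011110011010
→ | → 11011110011110 = 14238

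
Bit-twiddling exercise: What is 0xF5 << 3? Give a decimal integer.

1960

0xF5 = 00011110101
shift left by 3 → 11110101000 = 1960
(equivalently, 245 × 2^3 = 245 × 8)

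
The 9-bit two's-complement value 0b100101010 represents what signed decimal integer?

-214

pattern = 100101010 (MSB is 1 ⇒ negative)
Invert: 011010101, add 1 → 011010110 = 214, so the value is -214.
(Equivalently: 298 - 2^9 = 298 - 512 = -214.)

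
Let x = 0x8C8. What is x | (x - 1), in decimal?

x = 100011001000 = 2248
x - 1 = 100011000111
OR    = 100011001111 = 2255
(x | (x - 1) sets all bits below the lowest set bit.)

2255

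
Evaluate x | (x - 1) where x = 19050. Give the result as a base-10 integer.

x = 100101001101010 = 19050
x - 1 = 100101001101001
OR    = 100101001101011 = 19051
(x | (x - 1) sets all bits below the lowest set bit.)

19051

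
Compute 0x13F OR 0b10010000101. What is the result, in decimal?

0x13F = 00100111111
b = 10010000101
 OR → 10110111111 = 1471

1471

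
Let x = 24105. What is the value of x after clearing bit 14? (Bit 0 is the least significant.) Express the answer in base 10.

x = 0101111000101001
bit 14 is currently 1; clear it via x & ~(1 << 14) = x & ~16384
→ 0001111000101001 = 7721

7721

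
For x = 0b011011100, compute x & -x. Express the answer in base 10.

4

x = 11011100 = 220
-x (two's complement) = …00100100
AND   = 00000100 = 4
(x & -x isolates the lowest set bit of x.)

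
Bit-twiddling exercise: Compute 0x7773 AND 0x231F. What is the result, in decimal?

0x7773 = 111011101110011
0x231F = 010001100011111
AND → 010001100010011 = 8979

8979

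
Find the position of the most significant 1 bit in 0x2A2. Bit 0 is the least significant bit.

9

0x2A2 = 1010100010
The topmost 1 is at position 9 (since 2^9 = 512 ≤ 674 < 1024).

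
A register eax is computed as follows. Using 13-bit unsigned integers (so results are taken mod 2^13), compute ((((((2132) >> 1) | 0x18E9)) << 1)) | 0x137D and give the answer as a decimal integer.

7167

2132 = 0100001010100
→ >> 1 → 0010000101010 = 1066
0x18E9 = 1100011101001
→ | → 1110011101011 = 7403
→ << 1 (mod 2^13) → 1100111010110 = 6614
0x137D = 1001101111101
→ | → 1101111111111 = 7167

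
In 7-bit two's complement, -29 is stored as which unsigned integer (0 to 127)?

29 in 7 bits: 0011101
Invert: 1100010
Add 1:  1100011 = 99
(Check: 2^7 - 29 = 128 - 29 = 99.)

99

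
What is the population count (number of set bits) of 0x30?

2

0x30 = 110000
Count the 1s: 1 + 1 = 2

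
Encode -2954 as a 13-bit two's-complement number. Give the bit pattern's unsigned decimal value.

5238

2954 in 13 bits: 0101110001010
Invert: 1010001110101
Add 1:  1010001110110 = 5238
(Check: 2^13 - 2954 = 8192 - 2954 = 5238.)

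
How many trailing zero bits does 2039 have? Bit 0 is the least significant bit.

0

2039 = 11111110111
Trailing zeros: 0, so the lowest set bit is bit 0 (value 1).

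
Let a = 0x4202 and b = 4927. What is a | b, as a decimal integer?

0x4202 = 100001000000010
4927 = 001001100111111
 OR → 101001100111111 = 21311

21311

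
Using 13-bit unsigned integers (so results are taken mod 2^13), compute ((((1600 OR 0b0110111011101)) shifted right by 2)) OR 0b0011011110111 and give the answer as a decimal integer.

1600 = 0011001000000
0b0110111011101 = 0110111011101
→ OR → 0111111011101 = 4061
→ shifted right by 2 → 0001111110111 = 1015
0b0011011110111 = 0011011110111
→ OR → 0011111110111 = 2039

2039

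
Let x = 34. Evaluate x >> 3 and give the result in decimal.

34 = 100010
shift right by 3 → 000100 = 4
(equivalently, floor(34 / 8))

4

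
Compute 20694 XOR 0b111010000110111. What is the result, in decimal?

9441

20694 = 101000011010110
b = 111010000110111
XOR → 010010011100001 = 9441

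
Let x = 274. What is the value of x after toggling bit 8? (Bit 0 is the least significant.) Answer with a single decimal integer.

x = 100010010
bit 8 is currently 1; toggle it via x ^ (1 << 8) = x ^ 256
→ 000010010 = 18

18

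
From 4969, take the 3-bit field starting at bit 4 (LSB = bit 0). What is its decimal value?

6

v = 0001001101101001
Shift right by 4: 000100110110
Mask low 3 bits: 110 = 6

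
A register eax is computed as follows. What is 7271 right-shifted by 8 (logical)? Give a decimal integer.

28

7271 = 1110001100111
shift right by 8 → 0000000011100 = 28
(equivalently, floor(7271 / 256))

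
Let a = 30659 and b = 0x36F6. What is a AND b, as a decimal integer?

14018

30659 = 111011111000011
0x36F6 = 011011011110110
AND → 011011011000010 = 14018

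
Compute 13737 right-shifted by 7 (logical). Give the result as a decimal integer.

107

13737 = 11010110101001
shift right by 7 → 00000001101011 = 107
(equivalently, floor(13737 / 128))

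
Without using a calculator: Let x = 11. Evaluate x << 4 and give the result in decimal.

11 = 00001011
shift left by 4 → 10110000 = 176
(equivalently, 11 × 2^4 = 11 × 16)

176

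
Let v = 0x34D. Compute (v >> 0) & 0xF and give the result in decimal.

v = 1101001101
Shift right by 0: 1101001101
Mask low 4 bits: 1101 = 13

13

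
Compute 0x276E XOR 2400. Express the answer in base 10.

11790

0x276E = 10011101101110
2400 = 00100101100000
XOR → 10111000001110 = 11790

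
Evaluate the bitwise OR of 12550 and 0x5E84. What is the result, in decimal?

12550 = 011000100000110
0x5E84 = 101111010000100
 OR → 111111110000110 = 32646

32646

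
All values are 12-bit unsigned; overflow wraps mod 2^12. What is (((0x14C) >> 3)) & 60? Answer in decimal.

40

0x14C = 000101001100
→ >> 3 → 000000101001 = 41
60 = 000000111100
→ & → 000000101000 = 40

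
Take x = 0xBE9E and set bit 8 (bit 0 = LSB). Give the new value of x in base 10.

x = 1011111010011110
bit 8 is currently 0; set it via x | (1 << 8) = x | 256
→ 1011111110011110 = 49054

49054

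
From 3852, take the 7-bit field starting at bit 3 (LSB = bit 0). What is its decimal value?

v = 111100001100
Shift right by 3: 111100001
Mask low 7 bits: 1100001 = 97

97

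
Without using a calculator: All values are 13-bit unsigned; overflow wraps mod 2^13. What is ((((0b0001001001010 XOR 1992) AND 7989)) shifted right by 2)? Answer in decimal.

0b0001001001010 = 0001001001010
1992 = 0011111001000
→ XOR → 0010110000010 = 1410
7989 = 1111100110101
→ AND → 0010100000000 = 1280
→ shifted right by 2 → 0000101000000 = 320

320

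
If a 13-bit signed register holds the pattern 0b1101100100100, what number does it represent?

-1244

pattern = 1101100100100 (MSB is 1 ⇒ negative)
Invert: 0010011011011, add 1 → 0010011011100 = 1244, so the value is -1244.
(Equivalently: 6948 - 2^13 = 6948 - 8192 = -1244.)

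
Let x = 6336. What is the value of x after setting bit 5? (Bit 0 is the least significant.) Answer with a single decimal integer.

x = 1100011000000
bit 5 is currently 0; set it via x | (1 << 5) = x | 32
→ 1100011100000 = 6368

6368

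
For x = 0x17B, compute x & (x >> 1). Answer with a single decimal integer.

x = 101111011 = 379
x>>1 = 010111101
AND  = 000111001 = 57
(x & (x >> 1) has a 1 wherever x has two consecutive 1 bits.)

57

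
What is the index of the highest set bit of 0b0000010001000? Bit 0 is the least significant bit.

0b0000010001000 = 10001000
The topmost 1 is at position 7 (since 2^7 = 128 ≤ 136 < 256).

7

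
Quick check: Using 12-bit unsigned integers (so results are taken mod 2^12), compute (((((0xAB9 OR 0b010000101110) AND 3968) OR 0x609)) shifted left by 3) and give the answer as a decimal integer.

1096

0xAB9 = 101010111001
0b010000101110 = 010000101110
→ OR → 111010111111 = 3775
3968 = 111110000000
→ AND → 111010000000 = 3712
0x609 = 011000001001
→ OR → 111010001001 = 3721
→ shifted left by 3 (mod 2^12) → 010001001000 = 1096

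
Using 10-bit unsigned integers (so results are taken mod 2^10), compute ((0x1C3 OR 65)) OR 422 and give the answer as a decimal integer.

487

0x1C3 = 0111000011
65 = 0001000001
→ OR → 0111000011 = 451
422 = 0110100110
→ OR → 0111100111 = 487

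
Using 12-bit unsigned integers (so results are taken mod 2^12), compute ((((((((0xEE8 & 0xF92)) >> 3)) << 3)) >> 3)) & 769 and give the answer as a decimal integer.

0xEE8 = 111011101000
0xF92 = 111110010010
→ & → 111010000000 = 3712
→ >> 3 → 000111010000 = 464
→ << 3 (mod 2^12) → 111010000000 = 3712
→ >> 3 → 000111010000 = 464
769 = 001100000001
→ & → 000100000000 = 256

256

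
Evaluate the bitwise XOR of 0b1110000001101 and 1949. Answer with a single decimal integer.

a = 1110000001101
1949 = 0011110011101
XOR → 1101110010000 = 7056

7056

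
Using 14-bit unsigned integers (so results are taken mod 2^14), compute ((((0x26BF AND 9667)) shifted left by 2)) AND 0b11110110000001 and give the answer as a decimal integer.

4096

0x26BF = 10011010111111
9667 = 10010111000011
→ AND → 10010010000011 = 9347
→ shifted left by 2 (mod 2^14) → 01001000001100 = 4620
0b11110110000001 = 11110110000001
→ AND → 01000000000000 = 4096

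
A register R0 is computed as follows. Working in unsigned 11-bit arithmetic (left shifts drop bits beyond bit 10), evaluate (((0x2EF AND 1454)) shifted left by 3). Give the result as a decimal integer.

0x2EF = 01011101111
1454 = 10110101110
→ AND → 00010101110 = 174
→ shifted left by 3 (mod 2^11) → 10101110000 = 1392

1392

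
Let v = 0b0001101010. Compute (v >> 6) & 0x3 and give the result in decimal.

1

v = 0001101010
Shift right by 6: 0001
Mask low 2 bits: 01 = 1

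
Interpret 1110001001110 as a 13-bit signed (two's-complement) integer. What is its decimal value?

pattern = 1110001001110 (MSB is 1 ⇒ negative)
Invert: 0001110110001, add 1 → 0001110110010 = 946, so the value is -946.
(Equivalently: 7246 - 2^13 = 7246 - 8192 = -946.)

-946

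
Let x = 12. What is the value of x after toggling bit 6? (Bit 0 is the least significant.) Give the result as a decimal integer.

76

x = 00001100
bit 6 is currently 0; toggle it via x ^ (1 << 6) = x ^ 64
→ 01001100 = 76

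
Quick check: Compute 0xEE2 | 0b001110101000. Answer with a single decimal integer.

4074

0xEE2 = 111011100010
b = 001110101000
 OR → 111111101010 = 4074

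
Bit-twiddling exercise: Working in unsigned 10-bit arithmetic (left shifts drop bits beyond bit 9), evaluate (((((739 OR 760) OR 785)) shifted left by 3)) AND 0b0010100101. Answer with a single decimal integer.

128

739 = 1011100011
760 = 1011111000
→ OR → 1011111011 = 763
785 = 1100010001
→ OR → 1111111011 = 1019
→ shifted left by 3 (mod 2^10) → 1111011000 = 984
0b0010100101 = 0010100101
→ AND → 0010000000 = 128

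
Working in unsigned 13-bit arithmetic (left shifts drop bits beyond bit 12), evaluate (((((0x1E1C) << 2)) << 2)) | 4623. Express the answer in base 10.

0x1E1C = 1111000011100
→ << 2 (mod 2^13) → 1100001110000 = 6256
→ << 2 (mod 2^13) → 0000111000000 = 448
4623 = 1001000001111
→ | → 1001111001111 = 5071

5071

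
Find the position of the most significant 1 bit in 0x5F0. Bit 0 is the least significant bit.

10

0x5F0 = 10111110000
The topmost 1 is at position 10 (since 2^10 = 1024 ≤ 1520 < 2048).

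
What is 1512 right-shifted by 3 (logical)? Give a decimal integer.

1512 = 10111101000
shift right by 3 → 00010111101 = 189
(equivalently, floor(1512 / 8))

189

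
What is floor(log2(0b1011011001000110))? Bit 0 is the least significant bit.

0b1011011001000110 = 1011011001000110
The topmost 1 is at position 15 (since 2^15 = 32768 ≤ 46662 < 65536).

15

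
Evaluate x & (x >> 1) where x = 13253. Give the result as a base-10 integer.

4544

x = 11001111000101 = 13253
x>>1 = 01100111100010
AND  = 01000111000000 = 4544
(x & (x >> 1) has a 1 wherever x has two consecutive 1 bits.)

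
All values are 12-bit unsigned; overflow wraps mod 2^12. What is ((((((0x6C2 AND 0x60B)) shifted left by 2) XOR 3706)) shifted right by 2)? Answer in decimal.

412

0x6C2 = 011011000010
0x60B = 011000001011
→ AND → 011000000010 = 1538
→ shifted left by 2 (mod 2^12) → 100000001000 = 2056
3706 = 111001111010
→ XOR → 011001110010 = 1650
→ shifted right by 2 → 000110011100 = 412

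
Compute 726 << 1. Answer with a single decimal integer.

1452

726 = 01011010110
shift left by 1 → 10110101100 = 1452
(equivalently, 726 × 2^1 = 726 × 2)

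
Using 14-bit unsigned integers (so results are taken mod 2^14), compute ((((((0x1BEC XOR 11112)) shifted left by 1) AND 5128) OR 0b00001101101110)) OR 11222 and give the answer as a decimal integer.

11262

0x1BEC = 01101111101100
11112 = 10101101101000
→ XOR → 11000010000100 = 12420
→ shifted left by 1 (mod 2^14) → 10000100001000 = 8456
5128 = 01010000001000
→ AND → 00000000001000 = 8
0b00001101101110 = 00001101101110
→ OR → 00001101101110 = 878
11222 = 10101111010110
→ OR → 10101111111110 = 11262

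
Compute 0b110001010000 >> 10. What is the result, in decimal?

3

x = 110001010000
shift right by 10 → 000000000011 = 3
(equivalently, floor(3152 / 1024))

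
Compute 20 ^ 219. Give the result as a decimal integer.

20 = 00010100
219 = 11011011
XOR → 11001111 = 207

207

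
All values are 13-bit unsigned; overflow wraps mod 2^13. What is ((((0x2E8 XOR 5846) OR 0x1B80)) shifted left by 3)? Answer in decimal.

7664

0x2E8 = 0001011101000
5846 = 1011011010110
→ XOR → 1010000111110 = 5182
0x1B80 = 1101110000000
→ OR → 1111110111110 = 8126
→ shifted left by 3 (mod 2^13) → 1110111110000 = 7664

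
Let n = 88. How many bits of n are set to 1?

88 = 1011000
Count the 1s: 1 + 1 + 1 = 3

3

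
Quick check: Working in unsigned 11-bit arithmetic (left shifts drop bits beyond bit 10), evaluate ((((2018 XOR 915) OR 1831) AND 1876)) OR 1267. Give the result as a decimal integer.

2018 = 11111100010
915 = 01110010011
→ XOR → 10001110001 = 1137
1831 = 11100100111
→ OR → 11101110111 = 1911
1876 = 11101010100
→ AND → 11101010100 = 1876
1267 = 10011110011
→ OR → 11111110111 = 2039

2039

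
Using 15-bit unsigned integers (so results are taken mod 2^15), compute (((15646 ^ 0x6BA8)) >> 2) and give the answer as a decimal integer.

15646 = 011110100011110
0x6BA8 = 110101110101000
→ ^ → 101011010110110 = 22198
→ >> 2 → 001010110101101 = 5549

5549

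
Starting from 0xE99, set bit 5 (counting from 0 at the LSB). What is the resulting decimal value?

x = 111010011001
bit 5 is currently 0; set it via x | (1 << 5) = x | 32
→ 111010111001 = 3769

3769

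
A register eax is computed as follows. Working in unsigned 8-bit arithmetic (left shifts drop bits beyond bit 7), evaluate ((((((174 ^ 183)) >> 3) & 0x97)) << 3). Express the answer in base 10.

174 = 10101110
183 = 10110111
→ ^ → 00011001 = 25
→ >> 3 → 00000011 = 3
0x97 = 10010111
→ & → 00000011 = 3
→ << 3 (mod 2^8) → 00011000 = 24

24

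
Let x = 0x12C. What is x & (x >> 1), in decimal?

4

x = 100101100 = 300
x>>1 = 010010110
AND  = 000000100 = 4
(x & (x >> 1) has a 1 wherever x has two consecutive 1 bits.)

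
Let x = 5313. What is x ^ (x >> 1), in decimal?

7841

x = 1010011000001 = 5313
x>>1 = 0101001100000
XOR  = 1111010100001 = 7841
(x ^ (x >> 1) gives the standard binary-reflected Gray code of x.)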